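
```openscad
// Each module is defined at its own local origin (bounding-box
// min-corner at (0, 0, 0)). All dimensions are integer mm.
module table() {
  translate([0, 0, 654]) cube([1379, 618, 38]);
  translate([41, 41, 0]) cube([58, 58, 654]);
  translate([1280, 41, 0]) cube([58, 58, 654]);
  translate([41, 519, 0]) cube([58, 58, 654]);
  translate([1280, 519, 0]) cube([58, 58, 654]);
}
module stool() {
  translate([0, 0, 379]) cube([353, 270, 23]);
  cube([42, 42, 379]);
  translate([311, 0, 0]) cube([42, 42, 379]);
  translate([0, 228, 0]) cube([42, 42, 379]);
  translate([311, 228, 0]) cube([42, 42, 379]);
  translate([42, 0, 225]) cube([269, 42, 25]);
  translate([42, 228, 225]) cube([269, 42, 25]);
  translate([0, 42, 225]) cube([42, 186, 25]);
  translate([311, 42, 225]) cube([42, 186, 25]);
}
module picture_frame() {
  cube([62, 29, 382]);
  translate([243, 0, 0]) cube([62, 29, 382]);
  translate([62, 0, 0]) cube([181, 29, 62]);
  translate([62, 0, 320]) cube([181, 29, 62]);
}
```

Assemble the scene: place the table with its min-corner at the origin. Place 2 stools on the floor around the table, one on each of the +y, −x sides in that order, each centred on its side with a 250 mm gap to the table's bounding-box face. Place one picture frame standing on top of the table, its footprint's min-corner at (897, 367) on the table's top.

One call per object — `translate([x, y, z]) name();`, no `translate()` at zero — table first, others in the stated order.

table();
translate([513, 868, 0]) stool();
translate([-603, 174, 0]) stool();
translate([897, 367, 692]) picture_frame();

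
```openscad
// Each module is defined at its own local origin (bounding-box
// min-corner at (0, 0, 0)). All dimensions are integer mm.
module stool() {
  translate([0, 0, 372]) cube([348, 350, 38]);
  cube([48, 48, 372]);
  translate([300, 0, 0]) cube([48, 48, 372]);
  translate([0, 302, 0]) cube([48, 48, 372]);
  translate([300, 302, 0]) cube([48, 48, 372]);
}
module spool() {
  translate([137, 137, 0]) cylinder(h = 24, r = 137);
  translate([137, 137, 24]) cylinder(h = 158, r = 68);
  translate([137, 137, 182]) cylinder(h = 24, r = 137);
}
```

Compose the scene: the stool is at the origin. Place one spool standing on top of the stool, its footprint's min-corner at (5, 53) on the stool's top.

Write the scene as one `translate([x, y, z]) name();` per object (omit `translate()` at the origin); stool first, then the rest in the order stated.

stool();
translate([5, 53, 410]) spool();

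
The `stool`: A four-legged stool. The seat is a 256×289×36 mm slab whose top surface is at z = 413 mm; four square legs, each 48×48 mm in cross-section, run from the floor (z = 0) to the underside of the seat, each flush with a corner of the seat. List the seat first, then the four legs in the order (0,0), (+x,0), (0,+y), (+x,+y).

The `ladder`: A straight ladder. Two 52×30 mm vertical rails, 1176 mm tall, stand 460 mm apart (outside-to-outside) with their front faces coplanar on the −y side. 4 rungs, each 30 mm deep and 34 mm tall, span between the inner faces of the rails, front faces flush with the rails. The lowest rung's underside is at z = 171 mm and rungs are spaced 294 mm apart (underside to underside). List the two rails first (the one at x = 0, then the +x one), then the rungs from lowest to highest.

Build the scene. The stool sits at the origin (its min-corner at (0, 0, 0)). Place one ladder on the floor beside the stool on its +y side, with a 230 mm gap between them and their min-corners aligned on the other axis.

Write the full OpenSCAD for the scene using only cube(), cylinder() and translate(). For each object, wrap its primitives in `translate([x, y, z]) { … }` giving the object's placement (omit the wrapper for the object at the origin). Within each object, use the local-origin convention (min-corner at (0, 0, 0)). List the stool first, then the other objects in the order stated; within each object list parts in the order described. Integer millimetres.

translate([0, 0, 377]) cube([256, 289, 36]);
cube([48, 48, 377]);
translate([208, 0, 0]) cube([48, 48, 377]);
translate([0, 241, 0]) cube([48, 48, 377]);
translate([208, 241, 0]) cube([48, 48, 377]);
translate([0, 519, 0]) {
  cube([52, 30, 1176]);
  translate([408, 0, 0]) cube([52, 30, 1176]);
  translate([52, 0, 171]) cube([356, 30, 34]);
  translate([52, 0, 465]) cube([356, 30, 34]);
  translate([52, 0, 759]) cube([356, 30, 34]);
  translate([52, 0, 1053]) cube([356, 30, 34]);
}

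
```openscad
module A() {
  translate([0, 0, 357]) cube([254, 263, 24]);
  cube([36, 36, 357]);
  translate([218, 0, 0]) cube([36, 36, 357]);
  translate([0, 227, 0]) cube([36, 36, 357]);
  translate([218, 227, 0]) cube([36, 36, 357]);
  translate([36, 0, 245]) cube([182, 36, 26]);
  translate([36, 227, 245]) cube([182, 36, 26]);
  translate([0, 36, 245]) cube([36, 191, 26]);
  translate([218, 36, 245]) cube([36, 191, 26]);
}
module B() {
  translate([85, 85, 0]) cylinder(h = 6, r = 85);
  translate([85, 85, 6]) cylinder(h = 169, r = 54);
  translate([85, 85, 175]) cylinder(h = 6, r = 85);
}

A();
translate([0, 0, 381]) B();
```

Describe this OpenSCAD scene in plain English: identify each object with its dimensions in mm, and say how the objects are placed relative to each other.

A is a simple wooden stool: a rectangular seat 254 mm (x) by 263 mm (y), 24 mm thick, top face at z = 381 mm, on four square legs, each 36×36 mm in cross-section. The legs rest on z = 0, each flush with a corner of the seat. Four stretchers, 36 mm wide and 26 mm tall, connect adjacent legs with their undersides at z = 245 mm, each running between the inner faces of the legs it joins and aligned with the legs' outer faces on the other axis.

B is a spool: two coaxial disc flanges of radius 85 mm and thickness 6 mm, joined by a core cylinder of radius 54 mm and height 169 mm. The lower flange rests on z = 0 and the three cylinders share a vertical axis.

The spool is on top of the stool.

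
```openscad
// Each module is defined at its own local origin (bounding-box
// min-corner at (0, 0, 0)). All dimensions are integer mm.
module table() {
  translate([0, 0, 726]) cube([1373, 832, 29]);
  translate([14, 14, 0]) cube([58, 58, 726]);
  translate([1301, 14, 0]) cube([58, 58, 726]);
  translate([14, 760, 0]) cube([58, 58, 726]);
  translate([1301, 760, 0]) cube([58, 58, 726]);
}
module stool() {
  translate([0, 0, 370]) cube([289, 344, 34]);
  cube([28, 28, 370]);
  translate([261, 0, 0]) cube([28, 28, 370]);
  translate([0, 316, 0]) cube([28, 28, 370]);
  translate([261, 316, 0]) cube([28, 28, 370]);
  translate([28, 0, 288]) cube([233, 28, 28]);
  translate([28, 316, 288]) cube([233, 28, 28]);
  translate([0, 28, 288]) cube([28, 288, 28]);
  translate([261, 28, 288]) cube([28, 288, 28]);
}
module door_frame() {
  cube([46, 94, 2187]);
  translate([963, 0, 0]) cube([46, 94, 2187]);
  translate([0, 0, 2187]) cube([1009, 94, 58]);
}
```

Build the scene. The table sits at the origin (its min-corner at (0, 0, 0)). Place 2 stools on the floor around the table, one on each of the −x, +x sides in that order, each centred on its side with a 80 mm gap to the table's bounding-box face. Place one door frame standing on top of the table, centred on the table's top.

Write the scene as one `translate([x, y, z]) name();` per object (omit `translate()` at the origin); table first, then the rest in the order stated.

table();
translate([-369, 244, 0]) stool();
translate([1453, 244, 0]) stool();
translate([182, 369, 755]) door_frame();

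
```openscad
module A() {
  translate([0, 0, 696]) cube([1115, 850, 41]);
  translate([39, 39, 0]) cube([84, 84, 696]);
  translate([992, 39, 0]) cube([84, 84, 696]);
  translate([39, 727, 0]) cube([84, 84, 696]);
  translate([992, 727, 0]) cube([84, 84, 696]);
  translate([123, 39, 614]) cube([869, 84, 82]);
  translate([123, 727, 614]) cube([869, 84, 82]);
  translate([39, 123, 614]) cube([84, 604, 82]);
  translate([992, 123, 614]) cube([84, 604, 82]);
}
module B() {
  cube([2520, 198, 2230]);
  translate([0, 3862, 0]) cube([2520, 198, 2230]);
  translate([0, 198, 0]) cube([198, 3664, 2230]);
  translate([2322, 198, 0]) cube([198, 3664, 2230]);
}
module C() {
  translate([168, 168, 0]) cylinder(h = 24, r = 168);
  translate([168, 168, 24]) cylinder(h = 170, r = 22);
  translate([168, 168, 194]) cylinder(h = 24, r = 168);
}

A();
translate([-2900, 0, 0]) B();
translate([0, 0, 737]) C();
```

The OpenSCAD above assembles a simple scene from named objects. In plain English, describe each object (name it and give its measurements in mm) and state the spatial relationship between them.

A is a table: top 1115 mm (x) × 850 mm (y), 41 mm thick, upper face at z = 737 mm, on four 84×84 mm square legs, each inset 39 mm from the nearest pair of top edges, running from z = 0 to the bottom of the top. Four apron rails, 84 mm thick and 82 mm tall, run between adjacent legs with their top edges flush with the underside of the top and their outer faces flush with the legs' outer faces.

B is a box-shaped house frame (walls only): outside footprint 2520×4060 mm, wall height 2230 mm, wall thickness 198 mm. The two y-facing walls run the full x-width; the two x-facing walls fit between the inner faces of the y-facing walls.

C is a spool: two coaxial disc flanges of radius 168 mm and thickness 24 mm, joined by a core cylinder of radius 22 mm and height 170 mm. The lower flange rests on z = 0 and the three cylinders share a vertical axis.

The house frame is on the floor beside the table on its −x side. The spool is on top of the table.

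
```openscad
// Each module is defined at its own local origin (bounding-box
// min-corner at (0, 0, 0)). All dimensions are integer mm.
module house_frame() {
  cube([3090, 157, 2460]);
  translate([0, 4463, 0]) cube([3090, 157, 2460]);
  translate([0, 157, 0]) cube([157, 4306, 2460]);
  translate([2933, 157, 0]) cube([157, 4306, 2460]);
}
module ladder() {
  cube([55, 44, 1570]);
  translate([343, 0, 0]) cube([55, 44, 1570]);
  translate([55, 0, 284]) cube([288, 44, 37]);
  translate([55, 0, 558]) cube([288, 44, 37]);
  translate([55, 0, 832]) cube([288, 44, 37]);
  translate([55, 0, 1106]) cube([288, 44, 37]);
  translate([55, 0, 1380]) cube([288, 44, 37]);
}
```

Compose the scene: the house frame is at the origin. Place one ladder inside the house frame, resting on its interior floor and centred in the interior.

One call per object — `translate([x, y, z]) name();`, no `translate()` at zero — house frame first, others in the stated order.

house_frame();
translate([1346, 2288, 0]) ladder();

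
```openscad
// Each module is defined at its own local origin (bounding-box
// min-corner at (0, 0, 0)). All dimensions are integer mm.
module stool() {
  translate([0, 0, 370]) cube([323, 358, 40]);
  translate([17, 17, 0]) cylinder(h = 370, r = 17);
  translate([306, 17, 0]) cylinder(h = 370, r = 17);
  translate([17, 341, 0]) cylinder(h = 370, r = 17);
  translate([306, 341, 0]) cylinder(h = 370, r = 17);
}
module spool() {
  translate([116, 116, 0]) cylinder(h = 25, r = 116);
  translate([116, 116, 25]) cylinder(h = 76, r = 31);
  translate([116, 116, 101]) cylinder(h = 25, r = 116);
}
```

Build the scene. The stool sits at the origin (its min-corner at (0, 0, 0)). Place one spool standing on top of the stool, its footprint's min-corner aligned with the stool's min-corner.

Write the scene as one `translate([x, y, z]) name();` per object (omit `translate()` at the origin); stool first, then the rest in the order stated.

stool();
translate([0, 0, 410]) spool();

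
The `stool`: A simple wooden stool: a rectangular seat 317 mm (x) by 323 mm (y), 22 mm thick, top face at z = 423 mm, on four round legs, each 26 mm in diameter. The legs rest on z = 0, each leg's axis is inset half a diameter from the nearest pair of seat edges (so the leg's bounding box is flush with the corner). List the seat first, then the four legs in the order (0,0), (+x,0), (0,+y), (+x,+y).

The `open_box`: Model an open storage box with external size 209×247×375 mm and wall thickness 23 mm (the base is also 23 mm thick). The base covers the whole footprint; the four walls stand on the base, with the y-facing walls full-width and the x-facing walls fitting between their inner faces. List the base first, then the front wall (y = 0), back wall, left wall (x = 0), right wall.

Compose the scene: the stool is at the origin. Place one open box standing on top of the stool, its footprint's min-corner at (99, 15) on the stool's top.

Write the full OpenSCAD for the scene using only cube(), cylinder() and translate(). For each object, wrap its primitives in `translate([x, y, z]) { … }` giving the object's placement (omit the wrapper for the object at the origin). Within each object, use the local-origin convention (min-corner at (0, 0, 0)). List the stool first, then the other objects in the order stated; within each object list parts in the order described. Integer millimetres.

translate([0, 0, 401]) cube([317, 323, 22]);
translate([13, 13, 0]) cylinder(h = 401, r = 13);
translate([304, 13, 0]) cylinder(h = 401, r = 13);
translate([13, 310, 0]) cylinder(h = 401, r = 13);
translate([304, 310, 0]) cylinder(h = 401, r = 13);
translate([99, 15, 423]) {
  cube([209, 247, 23]);
  translate([0, 0, 23]) cube([209, 23, 352]);
  translate([0, 224, 23]) cube([209, 23, 352]);
  translate([0, 23, 23]) cube([23, 201, 352]);
  translate([186, 23, 23]) cube([23, 201, 352]);
}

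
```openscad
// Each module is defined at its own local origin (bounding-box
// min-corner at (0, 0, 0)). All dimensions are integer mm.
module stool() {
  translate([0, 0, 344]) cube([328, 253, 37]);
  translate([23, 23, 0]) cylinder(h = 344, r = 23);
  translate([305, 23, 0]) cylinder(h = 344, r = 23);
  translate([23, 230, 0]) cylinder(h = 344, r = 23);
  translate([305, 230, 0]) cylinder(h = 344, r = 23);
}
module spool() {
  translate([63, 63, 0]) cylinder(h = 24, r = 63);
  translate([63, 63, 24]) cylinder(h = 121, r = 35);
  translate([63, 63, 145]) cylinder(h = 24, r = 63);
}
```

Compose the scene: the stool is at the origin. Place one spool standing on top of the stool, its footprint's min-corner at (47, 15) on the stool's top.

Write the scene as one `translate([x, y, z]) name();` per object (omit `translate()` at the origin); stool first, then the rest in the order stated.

stool();
translate([47, 15, 381]) spool();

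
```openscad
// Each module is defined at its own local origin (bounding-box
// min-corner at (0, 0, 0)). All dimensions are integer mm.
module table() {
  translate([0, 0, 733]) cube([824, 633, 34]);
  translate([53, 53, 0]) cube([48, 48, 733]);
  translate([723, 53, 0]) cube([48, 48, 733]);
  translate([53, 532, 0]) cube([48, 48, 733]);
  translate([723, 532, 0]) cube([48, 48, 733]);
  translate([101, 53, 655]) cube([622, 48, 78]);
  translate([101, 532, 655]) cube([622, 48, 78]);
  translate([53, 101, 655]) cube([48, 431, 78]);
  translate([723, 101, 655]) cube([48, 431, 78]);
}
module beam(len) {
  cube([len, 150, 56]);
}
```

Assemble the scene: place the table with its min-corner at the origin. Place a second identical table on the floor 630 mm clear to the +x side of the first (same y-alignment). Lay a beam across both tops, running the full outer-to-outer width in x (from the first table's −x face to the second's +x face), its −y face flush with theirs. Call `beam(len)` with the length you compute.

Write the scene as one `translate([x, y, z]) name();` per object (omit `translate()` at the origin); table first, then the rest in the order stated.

table();
translate([1454, 0, 0]) table();
translate([0, 0, 767]) beam(2278);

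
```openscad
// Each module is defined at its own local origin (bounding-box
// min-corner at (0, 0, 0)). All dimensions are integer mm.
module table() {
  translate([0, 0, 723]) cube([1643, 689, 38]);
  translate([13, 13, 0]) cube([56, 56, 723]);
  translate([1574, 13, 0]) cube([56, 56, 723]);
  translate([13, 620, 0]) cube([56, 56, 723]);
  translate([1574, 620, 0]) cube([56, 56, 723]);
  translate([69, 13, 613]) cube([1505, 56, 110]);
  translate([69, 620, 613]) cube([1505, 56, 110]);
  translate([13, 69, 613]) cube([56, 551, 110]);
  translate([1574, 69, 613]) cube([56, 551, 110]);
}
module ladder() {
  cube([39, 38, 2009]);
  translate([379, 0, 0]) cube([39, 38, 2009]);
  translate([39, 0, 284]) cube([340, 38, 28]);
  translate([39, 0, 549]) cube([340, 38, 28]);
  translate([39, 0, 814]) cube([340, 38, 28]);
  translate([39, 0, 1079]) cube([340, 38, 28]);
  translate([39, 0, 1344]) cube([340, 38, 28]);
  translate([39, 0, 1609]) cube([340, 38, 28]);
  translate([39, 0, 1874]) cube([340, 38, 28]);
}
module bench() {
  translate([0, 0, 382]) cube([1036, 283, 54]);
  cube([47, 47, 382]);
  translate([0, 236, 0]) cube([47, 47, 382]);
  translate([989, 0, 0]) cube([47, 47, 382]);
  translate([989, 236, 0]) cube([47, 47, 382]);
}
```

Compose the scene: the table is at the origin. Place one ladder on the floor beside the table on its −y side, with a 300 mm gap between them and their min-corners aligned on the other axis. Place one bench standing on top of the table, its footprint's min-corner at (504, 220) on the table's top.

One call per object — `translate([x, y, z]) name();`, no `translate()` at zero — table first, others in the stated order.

table();
translate([0, -338, 0]) ladder();
translate([504, 220, 761]) bench();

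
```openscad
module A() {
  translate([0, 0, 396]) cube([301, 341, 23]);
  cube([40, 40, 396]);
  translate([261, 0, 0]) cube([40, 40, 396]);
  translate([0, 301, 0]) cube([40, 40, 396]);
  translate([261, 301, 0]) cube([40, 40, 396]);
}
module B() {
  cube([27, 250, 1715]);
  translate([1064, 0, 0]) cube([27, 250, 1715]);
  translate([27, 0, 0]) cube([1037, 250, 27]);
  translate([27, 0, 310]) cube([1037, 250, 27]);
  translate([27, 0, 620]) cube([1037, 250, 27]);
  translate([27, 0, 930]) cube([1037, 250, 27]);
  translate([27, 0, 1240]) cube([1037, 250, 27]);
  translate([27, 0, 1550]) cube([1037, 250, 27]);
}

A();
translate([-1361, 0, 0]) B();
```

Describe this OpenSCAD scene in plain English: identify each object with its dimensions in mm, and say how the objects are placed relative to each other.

A is a four-legged stool. The seat is 301×341 mm, 23 mm thick, top at z = 419 mm. It stands on four square legs, each 40×40 mm in cross-section, from z = 0 to the seat underside, each flush with a corner of the seat.

B is a bookshelf 1091 mm wide overall, 250 mm deep and 1715 mm tall. The two sides are 27 mm thick vertical panels. 6 horizontal shelves of 27 mm thickness span between the inner faces of the sides; the lowest shelf sits on the floor and shelves are stacked with a clear vertical gap of 283 mm between each pair.

The bookshelf is on the floor beside the stool on its −x side.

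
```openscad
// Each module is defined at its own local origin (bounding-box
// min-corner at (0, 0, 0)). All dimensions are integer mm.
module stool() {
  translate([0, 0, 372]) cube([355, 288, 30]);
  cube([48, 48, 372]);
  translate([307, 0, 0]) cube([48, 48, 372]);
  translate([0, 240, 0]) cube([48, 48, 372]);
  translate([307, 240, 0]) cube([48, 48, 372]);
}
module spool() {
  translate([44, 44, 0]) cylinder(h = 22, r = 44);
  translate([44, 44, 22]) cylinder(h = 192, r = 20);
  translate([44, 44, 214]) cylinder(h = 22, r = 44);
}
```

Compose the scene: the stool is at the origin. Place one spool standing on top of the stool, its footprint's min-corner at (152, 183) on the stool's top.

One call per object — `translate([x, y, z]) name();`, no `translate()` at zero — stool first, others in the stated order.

stool();
translate([152, 183, 402]) spool();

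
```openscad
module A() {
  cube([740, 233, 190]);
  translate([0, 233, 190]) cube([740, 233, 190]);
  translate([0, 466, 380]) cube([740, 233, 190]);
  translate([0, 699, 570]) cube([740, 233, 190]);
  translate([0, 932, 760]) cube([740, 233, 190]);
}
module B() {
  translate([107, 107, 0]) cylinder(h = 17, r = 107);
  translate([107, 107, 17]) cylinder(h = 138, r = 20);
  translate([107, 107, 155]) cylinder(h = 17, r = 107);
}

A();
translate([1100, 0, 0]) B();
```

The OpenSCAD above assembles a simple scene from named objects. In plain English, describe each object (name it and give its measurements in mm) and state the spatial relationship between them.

A is a straight staircase of 5 solid steps. Each step is 740 mm wide (x), 233 mm deep (y, the going) and 190 mm tall (the rise). The first step rests on the floor; each subsequent step sits one going further in +y and one rise higher in +z, directly behind and above the previous step with no overlap.

B is a spool: two coaxial disc flanges of radius 107 mm and thickness 17 mm, joined by a core cylinder of radius 20 mm and height 138 mm. The lower flange rests on z = 0 and the three cylinders share a vertical axis.

The spool is on the floor beside the staircase on its +x side.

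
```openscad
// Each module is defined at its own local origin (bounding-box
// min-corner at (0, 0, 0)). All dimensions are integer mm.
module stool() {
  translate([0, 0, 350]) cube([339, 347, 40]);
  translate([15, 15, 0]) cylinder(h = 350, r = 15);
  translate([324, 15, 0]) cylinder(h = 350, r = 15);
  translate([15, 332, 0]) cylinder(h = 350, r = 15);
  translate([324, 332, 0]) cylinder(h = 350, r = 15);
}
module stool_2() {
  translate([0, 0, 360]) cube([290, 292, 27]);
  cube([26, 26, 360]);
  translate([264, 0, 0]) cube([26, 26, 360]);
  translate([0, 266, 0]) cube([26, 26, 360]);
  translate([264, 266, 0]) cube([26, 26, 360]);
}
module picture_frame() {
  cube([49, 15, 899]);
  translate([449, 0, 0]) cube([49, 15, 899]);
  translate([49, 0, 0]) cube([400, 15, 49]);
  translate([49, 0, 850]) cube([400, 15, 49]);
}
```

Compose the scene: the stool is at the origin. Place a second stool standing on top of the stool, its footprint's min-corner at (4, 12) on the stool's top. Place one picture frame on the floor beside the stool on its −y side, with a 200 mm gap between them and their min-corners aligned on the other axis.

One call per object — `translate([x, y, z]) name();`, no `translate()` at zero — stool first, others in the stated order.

stool();
translate([4, 12, 390]) stool_2();
translate([0, -215, 0]) picture_frame();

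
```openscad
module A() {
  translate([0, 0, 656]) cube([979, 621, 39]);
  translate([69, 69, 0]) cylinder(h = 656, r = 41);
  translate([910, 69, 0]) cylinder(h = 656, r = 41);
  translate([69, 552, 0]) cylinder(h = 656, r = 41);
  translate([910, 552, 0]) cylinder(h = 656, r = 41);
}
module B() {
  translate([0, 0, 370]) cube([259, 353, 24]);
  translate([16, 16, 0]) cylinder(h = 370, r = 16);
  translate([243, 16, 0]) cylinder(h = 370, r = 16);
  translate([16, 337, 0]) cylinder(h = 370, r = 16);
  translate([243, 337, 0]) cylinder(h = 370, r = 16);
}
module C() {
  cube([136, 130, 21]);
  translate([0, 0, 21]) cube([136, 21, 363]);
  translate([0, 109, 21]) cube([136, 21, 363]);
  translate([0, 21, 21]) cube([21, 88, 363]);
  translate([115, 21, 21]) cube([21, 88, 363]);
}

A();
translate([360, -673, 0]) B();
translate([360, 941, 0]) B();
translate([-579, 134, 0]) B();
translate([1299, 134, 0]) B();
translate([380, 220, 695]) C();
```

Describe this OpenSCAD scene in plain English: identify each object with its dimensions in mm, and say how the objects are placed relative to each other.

A is a table: top 979 mm (x) × 621 mm (y), 39 mm thick, upper face at z = 695 mm, on four round legs of 82 mm diameter, each leg's bounding box inset 28 mm from the nearest pair of top edges, running from z = 0 to the bottom of the top.

B is a four-legged stool. The seat is 259×353 mm, 24 mm thick, top at z = 394 mm. It stands on four round legs, each 32 mm in diameter, from z = 0 to the seat underside, each leg's axis is inset half a diameter from the nearest pair of seat edges (so the leg's bounding box is flush with the corner).

C is an open storage box with external size 136×130×384 mm and wall thickness 21 mm (the base is also 21 mm thick). The base covers the whole footprint; the four walls stand on the base, with the y-facing walls full-width and the x-facing walls fitting between their inner faces.

Four stools sit around the table at the −y, +y, −x, +x sides. The open box is on top of the table.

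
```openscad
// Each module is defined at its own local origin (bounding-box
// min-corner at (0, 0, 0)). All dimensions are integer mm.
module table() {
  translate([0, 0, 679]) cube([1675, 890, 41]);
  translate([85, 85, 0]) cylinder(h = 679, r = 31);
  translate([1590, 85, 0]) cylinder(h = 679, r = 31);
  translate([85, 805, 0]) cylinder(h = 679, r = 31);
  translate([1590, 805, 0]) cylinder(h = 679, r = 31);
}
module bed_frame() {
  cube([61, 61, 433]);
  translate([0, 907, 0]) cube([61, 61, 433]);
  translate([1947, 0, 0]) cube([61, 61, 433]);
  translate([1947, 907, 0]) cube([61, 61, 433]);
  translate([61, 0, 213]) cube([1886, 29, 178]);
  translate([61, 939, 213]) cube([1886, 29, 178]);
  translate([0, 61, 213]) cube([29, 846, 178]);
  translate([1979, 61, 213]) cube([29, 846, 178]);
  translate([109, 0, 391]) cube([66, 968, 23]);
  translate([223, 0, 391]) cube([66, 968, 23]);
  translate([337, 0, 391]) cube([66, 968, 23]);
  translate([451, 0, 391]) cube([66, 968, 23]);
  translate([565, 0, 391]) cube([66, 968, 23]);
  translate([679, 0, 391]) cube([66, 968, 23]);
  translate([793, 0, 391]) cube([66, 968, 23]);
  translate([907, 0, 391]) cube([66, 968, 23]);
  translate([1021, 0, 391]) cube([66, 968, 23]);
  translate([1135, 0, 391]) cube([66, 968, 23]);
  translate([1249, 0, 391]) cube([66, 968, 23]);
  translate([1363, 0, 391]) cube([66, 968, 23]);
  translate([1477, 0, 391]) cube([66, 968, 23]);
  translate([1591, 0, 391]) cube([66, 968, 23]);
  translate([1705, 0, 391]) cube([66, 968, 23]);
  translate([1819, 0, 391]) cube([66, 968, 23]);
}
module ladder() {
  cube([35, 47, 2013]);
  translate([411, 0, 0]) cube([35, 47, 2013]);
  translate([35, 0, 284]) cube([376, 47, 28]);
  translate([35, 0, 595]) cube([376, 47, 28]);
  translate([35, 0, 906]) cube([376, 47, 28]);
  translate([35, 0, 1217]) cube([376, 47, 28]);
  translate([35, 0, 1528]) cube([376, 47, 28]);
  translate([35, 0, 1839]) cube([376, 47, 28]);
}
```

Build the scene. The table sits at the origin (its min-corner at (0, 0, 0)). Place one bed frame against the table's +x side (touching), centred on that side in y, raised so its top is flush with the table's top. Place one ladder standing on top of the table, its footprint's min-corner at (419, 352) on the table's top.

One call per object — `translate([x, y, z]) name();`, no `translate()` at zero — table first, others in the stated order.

table();
translate([1675, -39, 287]) bed_frame();
translate([419, 352, 720]) ladder();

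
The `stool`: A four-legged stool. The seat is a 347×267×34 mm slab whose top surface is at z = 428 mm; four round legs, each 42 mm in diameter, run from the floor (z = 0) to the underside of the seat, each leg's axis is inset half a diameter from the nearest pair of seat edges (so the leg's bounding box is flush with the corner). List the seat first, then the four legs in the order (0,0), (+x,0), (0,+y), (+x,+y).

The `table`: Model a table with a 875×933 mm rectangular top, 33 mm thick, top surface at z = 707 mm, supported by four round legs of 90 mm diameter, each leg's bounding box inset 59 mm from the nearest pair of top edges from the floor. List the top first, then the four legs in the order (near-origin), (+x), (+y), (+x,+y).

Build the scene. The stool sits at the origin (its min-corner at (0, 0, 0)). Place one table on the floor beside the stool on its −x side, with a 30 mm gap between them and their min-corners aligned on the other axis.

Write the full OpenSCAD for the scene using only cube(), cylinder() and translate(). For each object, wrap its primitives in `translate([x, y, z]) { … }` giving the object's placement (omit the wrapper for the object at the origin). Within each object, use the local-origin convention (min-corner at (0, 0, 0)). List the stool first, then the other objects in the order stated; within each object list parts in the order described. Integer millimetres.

translate([0, 0, 394]) cube([347, 267, 34]);
translate([21, 21, 0]) cylinder(h = 394, r = 21);
translate([326, 21, 0]) cylinder(h = 394, r = 21);
translate([21, 246, 0]) cylinder(h = 394, r = 21);
translate([326, 246, 0]) cylinder(h = 394, r = 21);
translate([-905, 0, 0]) {
  translate([0, 0, 674]) cube([875, 933, 33]);
  translate([104, 104, 0]) cylinder(h = 674, r = 45);
  translate([771, 104, 0]) cylinder(h = 674, r = 45);
  translate([104, 829, 0]) cylinder(h = 674, r = 45);
  translate([771, 829, 0]) cylinder(h = 674, r = 45);
}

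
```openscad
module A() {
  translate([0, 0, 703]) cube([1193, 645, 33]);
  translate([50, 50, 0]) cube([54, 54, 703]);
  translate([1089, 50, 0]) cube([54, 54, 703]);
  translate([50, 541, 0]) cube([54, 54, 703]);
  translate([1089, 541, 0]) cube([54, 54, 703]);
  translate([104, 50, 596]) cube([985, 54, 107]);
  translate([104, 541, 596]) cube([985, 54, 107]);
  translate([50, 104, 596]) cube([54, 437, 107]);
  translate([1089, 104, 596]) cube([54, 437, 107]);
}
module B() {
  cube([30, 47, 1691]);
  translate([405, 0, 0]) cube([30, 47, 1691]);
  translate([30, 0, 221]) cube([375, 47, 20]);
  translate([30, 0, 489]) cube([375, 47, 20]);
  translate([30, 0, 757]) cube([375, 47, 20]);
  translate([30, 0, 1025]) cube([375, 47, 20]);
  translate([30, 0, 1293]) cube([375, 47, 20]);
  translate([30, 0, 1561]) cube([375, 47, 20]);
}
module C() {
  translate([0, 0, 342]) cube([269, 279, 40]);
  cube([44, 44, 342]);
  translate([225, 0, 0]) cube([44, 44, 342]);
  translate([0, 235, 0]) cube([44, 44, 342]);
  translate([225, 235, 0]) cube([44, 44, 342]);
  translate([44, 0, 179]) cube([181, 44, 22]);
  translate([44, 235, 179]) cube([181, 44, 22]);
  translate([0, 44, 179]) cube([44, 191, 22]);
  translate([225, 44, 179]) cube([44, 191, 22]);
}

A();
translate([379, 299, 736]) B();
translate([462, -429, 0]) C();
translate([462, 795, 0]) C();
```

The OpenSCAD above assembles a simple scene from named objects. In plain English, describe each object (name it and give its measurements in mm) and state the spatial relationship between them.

A is a rectangular dining table. The top is 1193×645×33 mm with its upper surface at z = 736 mm. It stands on four 54×54 mm square legs, each inset 50 mm from the nearest pair of top edges, running from the floor to the underside of the top. Four apron rails, 54 mm thick and 107 mm tall, run between adjacent legs with their top edges flush with the underside of the top and their outer faces flush with the legs' outer faces.

B is a straight ladder. Two 30×47 mm vertical rails, 1691 mm tall, stand 435 mm apart (outside-to-outside) with their front faces coplanar on the −y side. 6 rungs, each 47 mm deep and 20 mm tall, span between the inner faces of the rails, front faces flush with the rails. The lowest rung's underside is at z = 221 mm and rungs are spaced 268 mm apart (underside to underside).

C is a four-legged stool. The seat is 269×279 mm, 40 mm thick, top at z = 382 mm. It stands on four square legs, each 44×44 mm in cross-section, from z = 0 to the seat underside, each flush with a corner of the seat. Four stretchers, 44 mm wide and 22 mm tall, connect adjacent legs with their undersides at z = 179 mm, each running between the inner faces of the legs it joins and aligned with the legs' outer faces on the other axis.

The ladder is on top of the table, centred. Two stools sit around the table at the −y, +y sides.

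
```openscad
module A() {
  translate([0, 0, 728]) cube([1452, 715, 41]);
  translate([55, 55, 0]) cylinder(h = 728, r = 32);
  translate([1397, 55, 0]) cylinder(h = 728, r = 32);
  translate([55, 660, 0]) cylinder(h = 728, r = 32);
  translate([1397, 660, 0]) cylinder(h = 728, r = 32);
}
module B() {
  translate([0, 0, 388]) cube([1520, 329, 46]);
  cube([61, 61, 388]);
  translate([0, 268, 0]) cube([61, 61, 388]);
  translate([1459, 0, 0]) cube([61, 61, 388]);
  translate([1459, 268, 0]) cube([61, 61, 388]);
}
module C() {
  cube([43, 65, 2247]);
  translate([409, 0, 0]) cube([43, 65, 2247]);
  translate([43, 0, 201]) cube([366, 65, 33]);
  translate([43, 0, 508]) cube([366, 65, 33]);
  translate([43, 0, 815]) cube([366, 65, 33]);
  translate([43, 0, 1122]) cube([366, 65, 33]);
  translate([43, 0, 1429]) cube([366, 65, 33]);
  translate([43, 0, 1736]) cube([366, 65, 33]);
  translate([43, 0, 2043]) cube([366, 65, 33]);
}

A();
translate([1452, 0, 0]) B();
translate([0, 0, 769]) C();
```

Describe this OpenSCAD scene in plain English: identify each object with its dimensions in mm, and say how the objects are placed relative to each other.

A is a table: top 1452 mm (x) × 715 mm (y), 41 mm thick, upper face at z = 769 mm, on four round legs of 64 mm diameter, each leg's bounding box inset 23 mm from the nearest pair of top edges, running from z = 0 to the bottom of the top.

B is a long wooden bench with a 1520 mm (x) × 329 mm (y) seat, 46 mm thick, its top surface 434 mm above the floor. Four 61 mm square legs at the seat corners, flush with the edges, run from z = 0 to the seat underside.

C is a wooden ladder with two side rails of 43×65 mm section and 2247 mm height, set 452 mm apart overall. Between them run 7 rectangular rungs (65 mm deep, 33 mm thick), front faces flush with the rails' −y face. The bottom of the first rung is 201 mm above the floor and each subsequent rung is 307 mm higher than the one below.

The bench is against the table's +x side, with their −y faces flush. The ladder is on top of the table.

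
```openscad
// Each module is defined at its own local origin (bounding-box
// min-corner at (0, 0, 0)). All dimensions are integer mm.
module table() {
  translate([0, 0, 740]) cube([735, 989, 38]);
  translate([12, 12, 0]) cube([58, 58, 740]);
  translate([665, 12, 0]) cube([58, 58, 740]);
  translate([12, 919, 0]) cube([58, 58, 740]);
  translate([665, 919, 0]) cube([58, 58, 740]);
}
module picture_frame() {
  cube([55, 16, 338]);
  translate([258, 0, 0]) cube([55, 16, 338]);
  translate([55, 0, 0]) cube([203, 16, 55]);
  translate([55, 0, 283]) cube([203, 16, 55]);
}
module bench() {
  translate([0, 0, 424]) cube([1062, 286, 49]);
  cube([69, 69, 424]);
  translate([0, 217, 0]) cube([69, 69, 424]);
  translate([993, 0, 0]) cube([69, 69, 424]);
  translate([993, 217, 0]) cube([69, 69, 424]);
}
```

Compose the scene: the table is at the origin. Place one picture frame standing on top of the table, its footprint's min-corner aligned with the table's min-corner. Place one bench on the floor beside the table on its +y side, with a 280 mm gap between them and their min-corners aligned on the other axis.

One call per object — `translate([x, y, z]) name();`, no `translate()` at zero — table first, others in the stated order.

table();
translate([0, 0, 778]) picture_frame();
translate([0, 1269, 0]) bench();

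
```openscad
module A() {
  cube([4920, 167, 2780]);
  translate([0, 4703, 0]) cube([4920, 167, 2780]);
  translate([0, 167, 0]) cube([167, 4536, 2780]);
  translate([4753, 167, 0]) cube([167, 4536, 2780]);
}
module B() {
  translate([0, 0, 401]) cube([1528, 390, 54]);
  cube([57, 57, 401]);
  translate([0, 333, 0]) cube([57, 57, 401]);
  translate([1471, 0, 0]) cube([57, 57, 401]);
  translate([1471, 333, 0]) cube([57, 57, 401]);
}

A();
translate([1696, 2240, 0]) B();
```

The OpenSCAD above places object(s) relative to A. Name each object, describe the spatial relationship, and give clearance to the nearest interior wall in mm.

A is a house frame. B is a bench. The bench sits inside the house frame, centred. The clearance to the nearest interior wall is 1529 mm.

Clearances: x = 1529, y = 2073; minimum 1529 mm.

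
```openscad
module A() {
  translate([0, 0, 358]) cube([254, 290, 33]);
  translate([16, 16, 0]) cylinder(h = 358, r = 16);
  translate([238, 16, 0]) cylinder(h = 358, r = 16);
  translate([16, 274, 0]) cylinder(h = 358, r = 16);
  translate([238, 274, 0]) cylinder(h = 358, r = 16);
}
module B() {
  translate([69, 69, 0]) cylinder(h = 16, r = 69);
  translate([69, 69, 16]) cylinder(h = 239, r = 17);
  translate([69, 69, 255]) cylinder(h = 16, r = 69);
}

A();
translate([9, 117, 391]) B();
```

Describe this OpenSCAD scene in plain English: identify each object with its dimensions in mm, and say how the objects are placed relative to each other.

A is a simple wooden stool: a rectangular seat 254 mm (x) by 290 mm (y), 33 mm thick, top face at z = 391 mm, on four round legs, each 32 mm in diameter. The legs rest on z = 0, each leg's axis is inset half a diameter from the nearest pair of seat edges (so the leg's bounding box is flush with the corner).

B is a spool: two coaxial disc flanges of radius 69 mm and thickness 16 mm, joined by a core cylinder of radius 17 mm and height 239 mm. The lower flange rests on z = 0 and the three cylinders share a vertical axis.

The spool is on top of the stool.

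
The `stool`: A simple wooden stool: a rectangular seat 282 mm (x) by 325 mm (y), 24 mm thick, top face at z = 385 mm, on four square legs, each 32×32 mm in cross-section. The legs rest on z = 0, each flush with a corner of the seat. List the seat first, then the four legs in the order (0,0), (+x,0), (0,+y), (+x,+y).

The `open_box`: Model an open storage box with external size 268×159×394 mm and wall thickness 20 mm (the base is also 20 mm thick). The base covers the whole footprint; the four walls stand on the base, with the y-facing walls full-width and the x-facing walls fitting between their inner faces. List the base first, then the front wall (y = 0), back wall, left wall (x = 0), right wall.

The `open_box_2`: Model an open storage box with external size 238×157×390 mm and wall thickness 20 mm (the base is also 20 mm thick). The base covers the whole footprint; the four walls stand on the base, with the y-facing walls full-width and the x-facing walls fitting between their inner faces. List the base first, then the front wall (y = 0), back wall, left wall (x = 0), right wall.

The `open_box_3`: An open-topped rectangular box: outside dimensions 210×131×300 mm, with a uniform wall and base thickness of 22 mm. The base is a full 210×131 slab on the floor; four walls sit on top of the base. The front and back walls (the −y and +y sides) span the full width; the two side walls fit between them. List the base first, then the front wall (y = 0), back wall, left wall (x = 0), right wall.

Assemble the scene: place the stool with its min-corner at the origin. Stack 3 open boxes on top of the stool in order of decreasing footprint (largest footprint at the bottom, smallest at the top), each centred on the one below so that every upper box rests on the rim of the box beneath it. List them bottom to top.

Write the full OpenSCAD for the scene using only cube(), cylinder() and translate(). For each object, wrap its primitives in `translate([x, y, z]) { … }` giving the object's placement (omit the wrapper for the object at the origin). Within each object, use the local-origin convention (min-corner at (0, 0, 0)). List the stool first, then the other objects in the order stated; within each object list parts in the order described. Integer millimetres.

translate([0, 0, 361]) cube([282, 325, 24]);
cube([32, 32, 361]);
translate([250, 0, 0]) cube([32, 32, 361]);
translate([0, 293, 0]) cube([32, 32, 361]);
translate([250, 293, 0]) cube([32, 32, 361]);
translate([7, 83, 385]) {
  cube([268, 159, 20]);
  translate([0, 0, 20]) cube([268, 20, 374]);
  translate([0, 139, 20]) cube([268, 20, 374]);
  translate([0, 20, 20]) cube([20, 119, 374]);
  translate([248, 20, 20]) cube([20, 119, 374]);
}
translate([22, 84, 779]) {
  cube([238, 157, 20]);
  translate([0, 0, 20]) cube([238, 20, 370]);
  translate([0, 137, 20]) cube([238, 20, 370]);
  translate([0, 20, 20]) cube([20, 117, 370]);
  translate([218, 20, 20]) cube([20, 117, 370]);
}
translate([36, 97, 1169]) {
  cube([210, 131, 22]);
  translate([0, 0, 22]) cube([210, 22, 278]);
  translate([0, 109, 22]) cube([210, 22, 278]);
  translate([0, 22, 22]) cube([22, 87, 278]);
  translate([188, 22, 22]) cube([22, 87, 278]);
}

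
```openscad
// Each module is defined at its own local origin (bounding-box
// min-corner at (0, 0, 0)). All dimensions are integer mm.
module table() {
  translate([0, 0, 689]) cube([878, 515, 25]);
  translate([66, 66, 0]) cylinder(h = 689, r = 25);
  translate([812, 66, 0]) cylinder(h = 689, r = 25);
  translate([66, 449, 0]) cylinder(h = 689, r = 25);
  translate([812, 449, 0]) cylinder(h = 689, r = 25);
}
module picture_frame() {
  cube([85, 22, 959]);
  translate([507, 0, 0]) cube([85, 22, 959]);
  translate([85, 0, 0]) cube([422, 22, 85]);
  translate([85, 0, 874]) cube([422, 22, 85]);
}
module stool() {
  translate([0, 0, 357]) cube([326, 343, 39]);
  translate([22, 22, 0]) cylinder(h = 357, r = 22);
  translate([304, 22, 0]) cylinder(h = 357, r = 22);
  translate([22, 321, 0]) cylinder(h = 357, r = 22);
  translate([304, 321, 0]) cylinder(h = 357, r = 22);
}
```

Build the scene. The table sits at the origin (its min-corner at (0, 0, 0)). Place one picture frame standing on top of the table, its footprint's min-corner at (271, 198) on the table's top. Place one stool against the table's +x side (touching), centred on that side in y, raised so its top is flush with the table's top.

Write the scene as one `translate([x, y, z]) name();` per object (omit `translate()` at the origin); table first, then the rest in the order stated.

table();
translate([271, 198, 714]) picture_frame();
translate([878, 86, 318]) stool();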